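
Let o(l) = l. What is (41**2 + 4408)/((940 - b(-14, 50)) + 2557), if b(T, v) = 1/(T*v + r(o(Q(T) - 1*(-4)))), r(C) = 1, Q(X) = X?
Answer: 4256211/2444404 ≈ 1.7412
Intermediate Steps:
b(T, v) = 1/(1 + T*v) (b(T, v) = 1/(T*v + 1) = 1/(1 + T*v))
(41**2 + 4408)/((940 - b(-14, 50)) + 2557) = (41**2 + 4408)/((940 - 1/(1 - 14*50)) + 2557) = (1681 + 4408)/((940 - 1/(1 - 700)) + 2557) = 6089/((940 - 1/(-699)) + 2557) = 6089/((940 - 1*(-1/699)) + 2557) = 6089/((940 + 1/699) + 2557) = 6089/(657061/699 + 2557) = 6089/(2444404/699) = 6089*(699/2444404) = 4256211/2444404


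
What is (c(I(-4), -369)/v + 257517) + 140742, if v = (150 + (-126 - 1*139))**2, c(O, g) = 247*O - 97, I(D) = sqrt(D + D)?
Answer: 5266975178/13225 + 494*I*sqrt(2)/13225 ≈ 3.9826e+5 + 0.052826*I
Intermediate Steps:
I(D) = sqrt(2)*sqrt(D) (I(D) = sqrt(2*D) = sqrt(2)*sqrt(D))
c(O, g) = -97 + 247*O
v = 13225 (v = (150 + (-126 - 139))**2 = (150 - 265)**2 = (-115)**2 = 13225)
(c(I(-4), -369)/v + 257517) + 140742 = ((-97 + 247*(sqrt(2)*sqrt(-4)))/13225 + 257517) + 140742 = ((-97 + 247*(sqrt(2)*(2*I)))*(1/13225) + 257517) + 140742 = ((-97 + 247*(2*I*sqrt(2)))*(1/13225) + 257517) + 140742 = ((-97 + 494*I*sqrt(2))*(1/13225) + 257517) + 140742 = ((-97/13225 + 494*I*sqrt(2)/13225) + 257517) + 140742 = (3405662228/13225 + 494*I*sqrt(2)/13225) + 140742 = 5266975178/13225 + 494*I*sqrt(2)/13225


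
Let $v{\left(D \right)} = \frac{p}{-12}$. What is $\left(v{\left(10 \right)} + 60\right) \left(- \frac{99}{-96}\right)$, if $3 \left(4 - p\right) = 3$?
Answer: $\frac{7887}{128} \approx 61.617$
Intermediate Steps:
$p = 3$ ($p = 4 - 1 = 3$)
$v{\left(D \right)} = - \frac{1}{4}$ ($v{\left(D \right)} = \frac{3}{-12} = 3 \left(- \frac{1}{12}\right) = - \frac{1}{4}$)
$\left(v{\left(10 \right)} + 60\right) \left(- \frac{99}{-96}\right) = \left(- \frac{1}{4} + 60\right) \left(- \frac{99}{-96}\right) = \frac{239 \left(\left(-99\right) \left(- \frac{1}{96}\right)\right)}{4} = \frac{239}{4} \cdot \frac{33}{32} = \frac{7887}{128}$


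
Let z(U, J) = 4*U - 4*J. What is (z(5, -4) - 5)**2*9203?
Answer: 8844083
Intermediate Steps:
z(U, J) = -4*J + 4*U
(z(5, -4) - 5)**2*9203 = ((-4*(-4) + 4*5) - 5)**2*9203 = ((16 + 20) - 5)**2*9203 = (36 - 5)**2*9203 = 31**2*9203 = 961*9203 = 8844083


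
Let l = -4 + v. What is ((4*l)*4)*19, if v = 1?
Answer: -912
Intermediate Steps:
l = -3 (l = -4 + 1 = -3)
((4*l)*4)*19 = ((4*(-3))*4)*19 = -12*4*19 = -48*19 = -912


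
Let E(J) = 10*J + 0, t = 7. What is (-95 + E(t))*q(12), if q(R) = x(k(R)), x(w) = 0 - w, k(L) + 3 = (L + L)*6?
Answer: 3525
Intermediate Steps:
E(J) = 10*J
k(L) = -3 + 12*L (k(L) = -3 + (L + L)*6 = -3 + (2*L)*6 = -3 + 12*L)
x(w) = -w
q(R) = 3 - 12*R (q(R) = -(-3 + 12*R) = 3 - 12*R)
(-95 + E(t))*q(12) = (-95 + 10*7)*(3 - 12*12) = (-95 + 70)*(3 - 144) = -25*(-141) = 3525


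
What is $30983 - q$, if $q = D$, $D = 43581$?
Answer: $-12598$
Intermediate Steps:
$q = 43581$
$30983 - q = 30983 - 43581 = -12598$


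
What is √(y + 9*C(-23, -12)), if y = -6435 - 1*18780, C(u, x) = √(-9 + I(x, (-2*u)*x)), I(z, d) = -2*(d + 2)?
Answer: √(-25215 + 9*√1091) ≈ 157.85*I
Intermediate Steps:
I(z, d) = -4 - 2*d (I(z, d) = -2*(2 + d) = -4 - 2*d)
C(u, x) = √(-13 + 4*u*x) (C(u, x) = √(-9 + (-4 - 2*(-2*u)*x)) = √(-9 + (-4 - (-4)*u*x)) = √(-9 + (-4 + 4*u*x)) = √(-13 + 4*u*x))
y = -25215 (y = -6435 - 18780 = -25215)
√(y + 9*C(-23, -12)) = √(-25215 + 9*√(-13 + 4*(-23)*(-12))) = √(-25215 + 9*√(-13 + 1104)) = √(-25215 + 9*√1091)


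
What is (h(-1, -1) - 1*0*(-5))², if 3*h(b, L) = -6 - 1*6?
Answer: 16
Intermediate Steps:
h(b, L) = -4 (h(b, L) = (-6 - 1*6)/3 = (-6 - 6)/3 = (⅓)*(-12) = -4)
(h(-1, -1) - 1*0*(-5))² = (-4 - 1*0*(-5))² = (-4 + 0*(-5))² = (-4 + 0)² = (-4)² = 16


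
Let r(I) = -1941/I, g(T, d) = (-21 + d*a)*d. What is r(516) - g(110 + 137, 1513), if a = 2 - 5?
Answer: 1186675513/172 ≈ 6.8993e+6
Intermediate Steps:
a = -3
g(T, d) = d*(-21 - 3*d) (g(T, d) = (-21 + d*(-3))*d = (-21 - 3*d)*d = d*(-21 - 3*d))
r(516) - g(110 + 137, 1513) = -1941/516 - (-3)*1513*(7 + 1513) = -1941*1/516 - (-3)*1513*1520 = -647/172 - 1*(-6899280) = -647/172 + 6899280 = 1186675513/172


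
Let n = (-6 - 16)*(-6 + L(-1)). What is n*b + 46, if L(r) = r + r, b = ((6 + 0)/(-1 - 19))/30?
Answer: 1106/25 ≈ 44.240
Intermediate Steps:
b = -1/100 (b = (6/(-20))*(1/30) = (6*(-1/20))*(1/30) = -3/10*1/30 = -1/100 ≈ -0.010000)
L(r) = 2*r
n = 176 (n = (-6 - 16)*(-6 + 2*(-1)) = -22*(-6 - 2) = -22*(-8) = 176)
n*b + 46 = 176*(-1/100) + 46 = -44/25 + 46 = 1106/25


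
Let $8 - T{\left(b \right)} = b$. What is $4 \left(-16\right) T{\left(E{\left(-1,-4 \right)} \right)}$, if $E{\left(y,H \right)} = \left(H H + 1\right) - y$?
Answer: $640$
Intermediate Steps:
$E{\left(y,H \right)} = 1 + H^{2} - y$ ($E{\left(y,H \right)} = \left(H^{2} + 1\right) - y = \left(1 + H^{2}\right) - y = 1 + H^{2} - y$)
$T{\left(b \right)} = 8 - b$
$4 \left(-16\right) T{\left(E{\left(-1,-4 \right)} \right)} = 4 \left(-16\right) \left(8 - \left(1 + \left(-4\right)^{2} - -1\right)\right) = - 64 \left(8 - \left(1 + 16 + 1\right)\right) = - 64 \left(8 - 18\right) = \left(-64\right) \left(-10\right) = 640$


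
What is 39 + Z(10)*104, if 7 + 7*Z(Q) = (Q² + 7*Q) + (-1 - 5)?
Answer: 16601/7 ≈ 2371.6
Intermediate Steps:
Z(Q) = -13/7 + Q + Q²/7 (Z(Q) = -1 + ((Q² + 7*Q) + (-1 - 5))/7 = -1 + ((Q² + 7*Q) - 6)/7 = -1 + (-6 + Q² + 7*Q)/7 = -1 + (-6/7 + Q + Q²/7) = -13/7 + Q + Q²/7)
39 + Z(10)*104 = 39 + (-13/7 + 10 + (⅐)*10²)*104 = 39 + (-13/7 + 10 + (⅐)*100)*104 = 39 + (-13/7 + 10 + 100/7)*104 = 39 + (157/7)*104 = 39 + 16328/7 = 16601/7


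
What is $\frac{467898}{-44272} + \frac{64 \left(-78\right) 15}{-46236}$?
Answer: $- \frac{763276857}{85290008} \approx -8.9492$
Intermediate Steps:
$\frac{467898}{-44272} + \frac{64 \left(-78\right) 15}{-46236} = 467898 \left(- \frac{1}{44272}\right) + \left(-4992\right) 15 \left(- \frac{1}{46236}\right) = - \frac{233949}{22136} - - \frac{6240}{3853} = - \frac{233949}{22136} + \frac{6240}{3853} = - \frac{763276857}{85290008}$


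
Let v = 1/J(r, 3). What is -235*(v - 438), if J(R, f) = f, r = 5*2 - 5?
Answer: 308555/3 ≈ 1.0285e+5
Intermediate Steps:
r = 5 (r = 10 - 5 = 5)
v = 1/3 ≈ 0.33333
-235*(v - 438) = -235*(1/3 - 438) = -235*(-1313/3) = 308555/3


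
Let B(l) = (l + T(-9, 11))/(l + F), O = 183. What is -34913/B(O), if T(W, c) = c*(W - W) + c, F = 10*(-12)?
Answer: -2199519/194 ≈ -11338.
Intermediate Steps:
F = -120
T(W, c) = c (T(W, c) = c*0 + c = 0 + c = c)
B(l) = (11 + l)/(-120 + l) (B(l) = (l + 11)/(l - 120) = (11 + l)/(-120 + l))
-34913/B(O) = -34913*(-120 + 183)/(11 + 183) = -34913/(194/63) = -34913/((1/63)*194) = -34913/194/63 = -34913*63/194 = -2199519/194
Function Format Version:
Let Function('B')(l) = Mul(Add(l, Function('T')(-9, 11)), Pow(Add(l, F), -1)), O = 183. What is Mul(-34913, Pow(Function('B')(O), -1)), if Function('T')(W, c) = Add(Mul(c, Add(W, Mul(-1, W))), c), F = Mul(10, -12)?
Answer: Rational(-2199519, 194) ≈ -11338.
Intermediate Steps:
F = -120
Function('T')(W, c) = c (Function('T')(W, c) = Add(Mul(c, 0), c) = Add(0, c) = c)
Function('B')(l) = Mul(Pow(Add(-120, l), -1), Add(11, l)) (Function('B')(l) = Mul(Add(l, 11), Pow(Add(l, -120), -1)) = Mul(Add(11, l), Pow(Add(-120, l), -1)) = Mul(Pow(Add(-120, l), -1), Add(11, l)))
Mul(-34913, Pow(Function('B')(O), -1)) = Mul(-34913, Pow(Mul(Pow(Add(-120, 183), -1), Add(11, 183)), -1)) = Mul(-34913, Pow(Mul(Pow(63, -1), 194), -1)) = Mul(-34913, Pow(Mul(Rational(1, 63), 194), -1)) = Mul(-34913, Pow(Rational(194, 63), -1)) = Mul(-34913, Rational(63, 194)) = Rational(-2199519, 194)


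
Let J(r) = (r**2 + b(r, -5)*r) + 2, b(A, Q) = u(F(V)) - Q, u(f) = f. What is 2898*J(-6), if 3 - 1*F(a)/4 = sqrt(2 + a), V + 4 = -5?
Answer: -185472 + 69552*I*sqrt(7) ≈ -1.8547e+5 + 1.8402e+5*I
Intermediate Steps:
V = -9 (V = -4 - 5 = -9)
F(a) = 12 - 4*sqrt(2 + a)
b(A, Q) = 12 - Q - 4*I*sqrt(7) (b(A, Q) = (12 - 4*sqrt(2 - 9)) - Q = (12 - 4*I*sqrt(7)) - Q = 12 - Q - 4*I*sqrt(7))
J(r) = 2 + r**2 + r*(17 - 4*I*sqrt(7)) (J(r) = (r**2 + (12 - 1*(-5) - 4*I*sqrt(7))*r) + 2 = (r**2 + (12 + 5 - 4*I*sqrt(7))*r) + 2 = (r**2 + (17 - 4*I*sqrt(7))*r) + 2 = (r**2 + r*(17 - 4*I*sqrt(7))) + 2 = 2 + r**2 + r*(17 - 4*I*sqrt(7)))
2898*J(-6) = 2898*(2 + (-6)**2 - 6*(17 - 4*I*sqrt(7))) = 2898*(2 + 36 + (-102 + 24*I*sqrt(7))) = 2898*(-64 + 24*I*sqrt(7)) = -185472 + 69552*I*sqrt(7)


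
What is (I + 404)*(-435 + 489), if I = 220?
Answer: 33696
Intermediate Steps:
(I + 404)*(-435 + 489) = (220 + 404)*(-435 + 489) = 624*54 = 33696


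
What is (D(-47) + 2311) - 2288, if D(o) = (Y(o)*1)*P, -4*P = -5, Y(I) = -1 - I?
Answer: 161/2 ≈ 80.500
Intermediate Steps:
P = 5/4 (P = -¼*(-5) = 5/4 ≈ 1.2500)
D(o) = -5/4 - 5*o/4 (D(o) = ((-1 - o)*1)*(5/4) = (-1 - o)*(5/4) = -5/4 - 5*o/4)
(D(-47) + 2311) - 2288 = ((-5/4 - 5/4*(-47)) + 2311) - 2288 = ((-5/4 + 235/4) + 2311) - 2288 = (115/2 + 2311) - 2288 = 4737/2 - 2288 = 161/2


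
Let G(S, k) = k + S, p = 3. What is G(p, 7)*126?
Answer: 1260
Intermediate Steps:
G(S, k) = S + k
G(p, 7)*126 = (3 + 7)*126 = 10*126 = 1260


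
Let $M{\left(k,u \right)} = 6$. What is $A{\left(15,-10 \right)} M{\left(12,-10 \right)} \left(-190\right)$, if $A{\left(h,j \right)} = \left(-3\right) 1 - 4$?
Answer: $7980$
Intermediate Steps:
$A{\left(h,j \right)} = -7$ ($A{\left(h,j \right)} = -3 - 4 = -7$)
$A{\left(15,-10 \right)} M{\left(12,-10 \right)} \left(-190\right) = \left(-7\right) 6 \left(-190\right) = \left(-42\right) \left(-190\right) = 7980$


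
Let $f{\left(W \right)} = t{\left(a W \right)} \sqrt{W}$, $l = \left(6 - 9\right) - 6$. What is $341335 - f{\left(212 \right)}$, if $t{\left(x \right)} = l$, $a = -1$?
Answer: $341335 + 18 \sqrt{53} \approx 3.4147 \cdot 10^{5}$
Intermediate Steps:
$l = -9$ ($l = -3 - 6 = -9$)
$t{\left(x \right)} = -9$
$f{\left(W \right)} = - 9 \sqrt{W}$
$341335 - f{\left(212 \right)} = 341335 - - 9 \sqrt{212} = 341335 - - 9 \cdot 2 \sqrt{53} = 341335 - - 18 \sqrt{53} = 341335 + 18 \sqrt{53}$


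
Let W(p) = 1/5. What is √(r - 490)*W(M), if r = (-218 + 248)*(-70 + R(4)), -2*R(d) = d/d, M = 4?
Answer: I*√2605/5 ≈ 10.208*I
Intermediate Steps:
W(p) = ⅕
R(d) = -½ (R(d) = -d/(2*d) = -½*1 = -½)
r = -2115 (r = (-218 + 248)*(-70 - ½) = 30*(-141/2) = -2115)
√(r - 490)*W(M) = √(-2115 - 490)*(⅕) = √(-2605)*(⅕) = (I*√2605)*(⅕) = I*√2605/5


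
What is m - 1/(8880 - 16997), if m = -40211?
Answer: -326392686/8117 ≈ -40211.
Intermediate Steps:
m - 1/(8880 - 16997) = -40211 - 1/(8880 - 16997) = -40211 - 1/(-8117) = -40211 - 1*(-1/8117) = -40211 + 1/8117 = -326392686/8117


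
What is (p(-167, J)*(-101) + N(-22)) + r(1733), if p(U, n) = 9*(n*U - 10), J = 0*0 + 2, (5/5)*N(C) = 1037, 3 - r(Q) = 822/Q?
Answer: 543703666/1733 ≈ 3.1374e+5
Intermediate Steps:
r(Q) = 3 - 822/Q
N(C) = 1037
J = 2 (J = 0 + 2 = 2)
p(U, n) = -90 + 9*U*n (p(U, n) = 9*(U*n - 10) = 9*(-10 + U*n) = -90 + 9*U*n)
(p(-167, J)*(-101) + N(-22)) + r(1733) = ((-90 + 9*(-167)*2)*(-101) + 1037) + (3 - 822/1733) = ((-90 - 3006)*(-101) + 1037) + (3 - 822*1/1733) = (-3096*(-101) + 1037) + (3 - 822/1733) = (312696 + 1037) + 4377/1733 = 313733 + 4377/1733 = 543703666/1733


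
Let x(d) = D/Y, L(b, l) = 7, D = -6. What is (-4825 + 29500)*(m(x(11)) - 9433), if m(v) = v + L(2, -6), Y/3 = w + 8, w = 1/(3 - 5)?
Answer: -232593130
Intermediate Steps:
w = -½ (w = 1/(-2) = -½ ≈ -0.50000)
Y = 45/2 (Y = 3*(-½ + 8) = 3*(15/2) = 45/2 ≈ 22.500)
x(d) = -4/15 (x(d) = -6/45/2 = -6*2/45 = -4/15)
m(v) = 7 + v (m(v) = v + 7 = 7 + v)
(-4825 + 29500)*(m(x(11)) - 9433) = (-4825 + 29500)*((7 - 4/15) - 9433) = 24675*(101/15 - 9433) = 24675*(-141394/15) = -232593130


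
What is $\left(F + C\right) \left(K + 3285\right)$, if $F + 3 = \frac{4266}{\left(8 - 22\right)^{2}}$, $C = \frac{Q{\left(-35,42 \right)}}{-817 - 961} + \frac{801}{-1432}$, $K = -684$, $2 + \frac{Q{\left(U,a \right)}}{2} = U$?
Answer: $\frac{422949164013}{8911336} \approx 47462.0$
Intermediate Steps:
$Q{\left(U,a \right)} = -4 + 2 U$
$C = - \frac{659105}{1273048}$ ($C = \frac{-4 + 2 \left(-35\right)}{-817 - 961} + \frac{801}{-1432} = \frac{-4 - 70}{-1778} + 801 \left(- \frac{1}{1432}\right) = \left(-74\right) \left(- \frac{1}{1778}\right) - \frac{801}{1432} = \frac{37}{889} - \frac{801}{1432} = - \frac{659105}{1273048} \approx -0.51774$)
$F = \frac{1839}{98}$ ($F = -3 + \frac{4266}{\left(8 - 22\right)^{2}} = -3 + \frac{4266}{\left(-14\right)^{2}} = -3 + \frac{4266}{196} = -3 + 4266 \cdot \frac{1}{196} = -3 + \frac{2133}{98} = \frac{1839}{98} \approx 18.765$)
$\left(F + C\right) \left(K + 3285\right) = \left(\frac{1839}{98} - \frac{659105}{1273048}\right) \left(-684 + 3285\right) = \frac{162610213}{8911336} \cdot 2601 = \frac{422949164013}{8911336}$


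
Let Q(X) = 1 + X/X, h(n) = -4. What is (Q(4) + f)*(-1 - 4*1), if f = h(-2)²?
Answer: -90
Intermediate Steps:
Q(X) = 2 (Q(X) = 1 + 1 = 2)
f = 16 (f = (-4)² = 16)
(Q(4) + f)*(-1 - 4*1) = (2 + 16)*(-1 - 4*1) = 18*(-1 - 4) = 18*(-5) = -90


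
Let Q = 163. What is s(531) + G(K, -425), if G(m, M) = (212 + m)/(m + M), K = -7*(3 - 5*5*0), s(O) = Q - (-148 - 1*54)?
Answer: 162599/446 ≈ 364.57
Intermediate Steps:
s(O) = 365 (s(O) = 163 - (-148 - 1*54) = 163 - (-148 - 54) = 163 - 1*(-202) = 163 + 202 = 365)
K = -21 (K = -7*(3 - 25*0) = -7*(3 + 0) = -7*3 = -21)
G(m, M) = (212 + m)/(M + m)
s(531) + G(K, -425) = 365 + (212 - 21)/(-425 - 21) = 365 + 191/(-446) = 365 - 1/446*191 = 365 - 191/446 = 162599/446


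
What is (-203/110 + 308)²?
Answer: 1134140329/12100 ≈ 93731.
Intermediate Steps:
(-203/110 + 308)² = (33677/110)² = 1134140329/12100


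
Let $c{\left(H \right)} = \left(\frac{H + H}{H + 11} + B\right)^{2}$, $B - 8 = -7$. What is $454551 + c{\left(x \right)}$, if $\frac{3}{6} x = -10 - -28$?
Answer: $\frac{1004117320}{2209} \approx 4.5456 \cdot 10^{5}$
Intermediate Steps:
$B = 1$ ($B = 8 - 7 = 1$)
$x = 36$ ($x = 2 \left(-10 - -28\right) = 2 \left(-10 + \left(\left(-1\right) \left(-1\right) + 27\right)\right) = 2 \left(-10 + \left(1 + 27\right)\right) = 2 \left(-10 + 28\right) = 2 \cdot 18 = 36$)
$c{\left(H \right)} = \left(1 + \frac{2 H}{11 + H}\right)^{2}$ ($c{\left(H \right)} = \left(\frac{H + H}{H + 11} + 1\right)^{2} = \left(\frac{2 H}{11 + H} + 1\right)^{2} = \left(1 + \frac{2 H}{11 + H}\right)^{2}$)
$454551 + c{\left(x \right)} = 454551 + \frac{\left(11 + 3 \cdot 36\right)^{2}}{\left(11 + 36\right)^{2}} = 454551 + \frac{\left(11 + 108\right)^{2}}{2209} = 454551 + \frac{119^{2}}{2209} = 454551 + \frac{1}{2209} \cdot 14161 = 454551 + \frac{14161}{2209} = \frac{1004117320}{2209}$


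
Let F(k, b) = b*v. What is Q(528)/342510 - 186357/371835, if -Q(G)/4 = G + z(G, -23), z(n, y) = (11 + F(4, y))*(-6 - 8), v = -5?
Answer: -688786487/1415080065 ≈ -0.48675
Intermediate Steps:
F(k, b) = -5*b (F(k, b) = b*(-5) = -5*b)
z(n, y) = -154 + 70*y (z(n, y) = (11 - 5*y)*(-6 - 8) = (11 - 5*y)*(-14) = -154 + 70*y)
Q(G) = 7056 - 4*G (Q(G) = -4*(G + (-154 + 70*(-23))) = -4*(G + (-154 - 1610)) = -4*(G - 1764) = -4*(-1764 + G) = 7056 - 4*G)
Q(528)/342510 - 186357/371835 = (7056 - 4*528)/342510 - 186357/371835 = (7056 - 2112)*(1/342510) - 186357*1/371835 = 4944*(1/342510) - 62119/123945 = 824/57085 - 62119/123945 = -688786487/1415080065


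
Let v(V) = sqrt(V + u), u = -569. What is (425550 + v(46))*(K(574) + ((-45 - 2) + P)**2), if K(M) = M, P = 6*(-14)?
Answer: 7547129250 + 17735*I*sqrt(523) ≈ 7.5471e+9 + 4.0559e+5*I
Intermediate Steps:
P = -84
v(V) = sqrt(-569 + V) (v(V) = sqrt(V - 569) = sqrt(-569 + V))
(425550 + v(46))*(K(574) + ((-45 - 2) + P)**2) = (425550 + sqrt(-569 + 46))*(574 + ((-45 - 2) - 84)**2) = (425550 + sqrt(-523))*(574 + (-47 - 84)**2) = (425550 + I*sqrt(523))*(574 + (-131)**2) = (425550 + I*sqrt(523))*(574 + 17161) = (425550 + I*sqrt(523))*17735 = 7547129250 + 17735*I*sqrt(523)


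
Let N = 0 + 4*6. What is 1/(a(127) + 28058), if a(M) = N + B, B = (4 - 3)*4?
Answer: 1/28086 ≈ 3.5605e-5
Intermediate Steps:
N = 24 (N = 0 + 24 = 24)
B = 4 (B = 1*4 = 4)
a(M) = 28 (a(M) = 24 + 4 = 28)
1/(a(127) + 28058) = 1/(28 + 28058) = 1/28086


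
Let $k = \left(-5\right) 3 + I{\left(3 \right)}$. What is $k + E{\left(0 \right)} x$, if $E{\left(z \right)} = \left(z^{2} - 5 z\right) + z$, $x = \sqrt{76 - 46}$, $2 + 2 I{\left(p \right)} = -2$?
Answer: $-17$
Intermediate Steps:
$I{\left(p \right)} = -2$ ($I{\left(p \right)} = -1 + \frac{1}{2} \left(-2\right) = -1 - 1 = -2$)
$x = \sqrt{30} \approx 5.4772$
$E{\left(z \right)} = z^{2} - 4 z$
$k = -17$ ($k = \left(-5\right) 3 - 2 = -15 - 2 = -17$)
$k + E{\left(0 \right)} x = -17 + 0 \left(-4 + 0\right) \sqrt{30} = -17 + 0 \left(-4\right) \sqrt{30} = -17 + 0 \sqrt{30} = -17 + 0 = -17$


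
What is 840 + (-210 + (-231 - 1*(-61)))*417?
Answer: -157620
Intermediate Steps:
840 + (-210 + (-231 - 1*(-61)))*417 = 840 + (-210 + (-231 + 61))*417 = 840 + (-210 - 170)*417 = 840 - 380*417 = 840 - 158460 = -157620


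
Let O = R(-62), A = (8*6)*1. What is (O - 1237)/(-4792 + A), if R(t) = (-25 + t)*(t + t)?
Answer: -9551/4744 ≈ -2.0133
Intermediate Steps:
R(t) = 2*t*(-25 + t) (R(t) = (-25 + t)*(2*t) = 2*t*(-25 + t))
A = 48 (A = 48*1 = 48)
O = 10788 (O = 2*(-62)*(-25 - 62) = 2*(-62)*(-87) = 10788)
(O - 1237)/(-4792 + A) = (10788 - 1237)/(-4792 + 48) = 9551/(-4744) = 9551*(-1/4744) = -9551/4744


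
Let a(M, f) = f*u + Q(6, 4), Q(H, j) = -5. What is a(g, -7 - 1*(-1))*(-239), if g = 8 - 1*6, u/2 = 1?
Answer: 4063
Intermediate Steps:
u = 2 (u = 2*1 = 2)
g = 2 (g = 8 - 6 = 2)
a(M, f) = -5 + 2*f (a(M, f) = f*2 - 5 = 2*f - 5 = -5 + 2*f)
a(g, -7 - 1*(-1))*(-239) = (-5 + 2*(-7 - 1*(-1)))*(-239) = (-5 + 2*(-7 + 1))*(-239) = (-5 + 2*(-6))*(-239) = (-5 - 12)*(-239) = -17*(-239) = 4063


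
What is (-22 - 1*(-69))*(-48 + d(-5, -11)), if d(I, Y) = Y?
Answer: -2773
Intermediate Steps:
(-22 - 1*(-69))*(-48 + d(-5, -11)) = (-22 - 1*(-69))*(-48 - 11) = (-22 + 69)*(-59) = 47*(-59) = -2773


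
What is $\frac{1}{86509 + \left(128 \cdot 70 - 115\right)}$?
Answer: $\frac{1}{95354} \approx 1.0487 \cdot 10^{-5}$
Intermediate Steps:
$\frac{1}{86509 + \left(128 \cdot 70 - 115\right)} = \frac{1}{86509 + \left(8960 - 115\right)} = \frac{1}{86509 + 8845} = \frac{1}{95354}$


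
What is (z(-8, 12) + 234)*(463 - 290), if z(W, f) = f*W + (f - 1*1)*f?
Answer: 46710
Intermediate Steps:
z(W, f) = W*f + f*(-1 + f) (z(W, f) = W*f + (f - 1)*f = W*f + (-1 + f)*f = W*f + f*(-1 + f))
(z(-8, 12) + 234)*(463 - 290) = (12*(-1 - 8 + 12) + 234)*(463 - 290) = (12*3 + 234)*173 = (36 + 234)*173 = 270*173 = 46710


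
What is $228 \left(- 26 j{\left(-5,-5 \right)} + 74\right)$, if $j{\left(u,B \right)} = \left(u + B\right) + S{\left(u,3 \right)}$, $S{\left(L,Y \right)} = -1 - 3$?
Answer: $99864$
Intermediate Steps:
$S{\left(L,Y \right)} = -4$
$j{\left(u,B \right)} = -4 + B + u$ ($j{\left(u,B \right)} = \left(u + B\right) - 4 = \left(B + u\right) - 4 = -4 + B + u$)
$228 \left(- 26 j{\left(-5,-5 \right)} + 74\right) = 228 \left(- 26 \left(-4 - 5 - 5\right) + 74\right) = 228 \left(\left(-26\right) \left(-14\right) + 74\right) = 228 \left(364 + 74\right) = 228 \cdot 438 = 99864$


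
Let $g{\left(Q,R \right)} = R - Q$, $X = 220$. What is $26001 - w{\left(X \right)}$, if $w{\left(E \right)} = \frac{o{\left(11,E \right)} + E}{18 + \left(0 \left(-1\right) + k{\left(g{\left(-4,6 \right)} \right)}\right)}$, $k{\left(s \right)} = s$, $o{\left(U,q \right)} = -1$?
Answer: $\frac{727809}{28} \approx 25993.0$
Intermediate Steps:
$w{\left(E \right)} = - \frac{1}{28} + \frac{E}{28}$ ($w{\left(E \right)} = \frac{-1 + E}{18 + \left(0 \left(-1\right) + \left(6 - -4\right)\right)} = \frac{-1 + E}{18 + \left(0 + \left(6 + 4\right)\right)} = \frac{-1 + E}{18 + \left(0 + 10\right)} = \frac{-1 + E}{18 + 10} = \frac{-1 + E}{28} = \left(-1 + E\right) \frac{1}{28} = - \frac{1}{28} + \frac{E}{28}$)
$26001 - w{\left(X \right)} = 26001 - \left(- \frac{1}{28} + \frac{1}{28} \cdot 220\right) = 26001 - \left(- \frac{1}{28} + \frac{55}{7}\right) = 26001 - \frac{219}{28} = \frac{727809}{28}$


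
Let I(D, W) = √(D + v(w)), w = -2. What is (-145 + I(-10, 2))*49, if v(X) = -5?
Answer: -7105 + 49*I*√15 ≈ -7105.0 + 189.78*I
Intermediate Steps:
I(D, W) = √(-5 + D) (I(D, W) = √(D - 5) = √(-5 + D))
(-145 + I(-10, 2))*49 = (-145 + √(-5 - 10))*49 = (-145 + √(-15))*49 = (-145 + I*√15)*49 = -7105 + 49*I*√15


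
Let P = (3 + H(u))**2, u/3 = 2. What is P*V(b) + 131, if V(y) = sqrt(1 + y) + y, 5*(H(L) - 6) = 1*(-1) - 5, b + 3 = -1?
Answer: -2809/25 + 1521*I*sqrt(3)/25 ≈ -112.36 + 105.38*I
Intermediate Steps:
u = 6 (u = 3*2 = 6)
b = -4 (b = -3 - 1 = -4)
H(L) = 24/5 (H(L) = 6 + (1*(-1) - 5)/5 = 6 + (-1 - 5)/5 = 6 + (1/5)*(-6) = 6 - 6/5 = 24/5)
V(y) = y + sqrt(1 + y)
P = 1521/25 (P = (3 + 24/5)**2 = (39/5)**2 = 1521/25 ≈ 60.840)
P*V(b) + 131 = 1521*(-4 + sqrt(1 - 4))/25 + 131 = 1521*(-4 + sqrt(-3))/25 + 131 = 1521*(-4 + I*sqrt(3))/25 + 131 = (-6084/25 + 1521*I*sqrt(3)/25) + 131 = -2809/25 + 1521*I*sqrt(3)/25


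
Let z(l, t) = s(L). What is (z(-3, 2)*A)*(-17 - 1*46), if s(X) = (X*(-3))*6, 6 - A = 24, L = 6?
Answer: -122472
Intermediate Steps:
A = -18 (A = 6 - 1*24 = 6 - 24 = -18)
s(X) = -18*X (s(X) = -3*X*6 = -18*X)
z(l, t) = -108 (z(l, t) = -18*6 = -108)
(z(-3, 2)*A)*(-17 - 1*46) = (-108*(-18))*(-17 - 1*46) = 1944*(-17 - 46) = 1944*(-63) = -122472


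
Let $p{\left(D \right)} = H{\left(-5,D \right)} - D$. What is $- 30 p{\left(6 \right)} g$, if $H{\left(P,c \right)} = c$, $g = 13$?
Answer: $0$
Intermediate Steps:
$p{\left(D \right)} = 0$ ($p{\left(D \right)} = D - D = 0$)
$- 30 p{\left(6 \right)} g = \left(-30\right) 0 \cdot 13 = 0 \cdot 13 = 0$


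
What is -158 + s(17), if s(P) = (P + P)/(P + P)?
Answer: -157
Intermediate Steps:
s(P) = 1 (s(P) = (2*P)/((2*P)) = (2*P)*(1/(2*P)) = 1)
-158 + s(17) = -158 + 1 = -157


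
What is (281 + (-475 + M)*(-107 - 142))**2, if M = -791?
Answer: 99549715225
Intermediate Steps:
(281 + (-475 + M)*(-107 - 142))**2 = (281 + (-475 - 791)*(-107 - 142))**2 = (281 - 1266*(-249))**2 = (281 + 315234)**2 = 315515**2 = 99549715225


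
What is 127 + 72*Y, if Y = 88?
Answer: 6463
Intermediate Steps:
127 + 72*Y = 127 + 72*88 = 127 + 6336 = 6463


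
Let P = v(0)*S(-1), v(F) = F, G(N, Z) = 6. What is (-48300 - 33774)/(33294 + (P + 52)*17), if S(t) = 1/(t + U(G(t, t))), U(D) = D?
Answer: -41037/17089 ≈ -2.4014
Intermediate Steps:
S(t) = 1/(6 + t) (S(t) = 1/(t + 6) = 1/(6 + t))
P = 0 (P = 0/(6 - 1) = 0/5 = 0*(⅕) = 0)
(-48300 - 33774)/(33294 + (P + 52)*17) = (-48300 - 33774)/(33294 + (0 + 52)*17) = -82074/(33294 + 52*17) = -82074/(33294 + 884) = -82074/34178 = -82074*1/34178 = -41037/17089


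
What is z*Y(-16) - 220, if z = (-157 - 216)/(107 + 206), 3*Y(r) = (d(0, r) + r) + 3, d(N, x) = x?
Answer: -195763/939 ≈ -208.48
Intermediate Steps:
Y(r) = 1 + 2*r/3 (Y(r) = ((r + r) + 3)/3 = (2*r + 3)/3 = (3 + 2*r)/3 = 1 + 2*r/3)
z = -373/313 ≈ -1.1917
z*Y(-16) - 220 = -373*(1 + (⅔)*(-16))/313 - 220 = -373*(1 - 32/3)/313 - 220 = -373/313*(-29/3) - 220 = 10817/939 - 220 = -195763/939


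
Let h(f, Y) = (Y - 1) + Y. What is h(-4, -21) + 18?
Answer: -25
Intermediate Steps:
h(f, Y) = -1 + 2*Y (h(f, Y) = (-1 + Y) + Y = -1 + 2*Y)
h(-4, -21) + 18 = (-1 + 2*(-21)) + 18 = (-1 - 42) + 18 = -43 + 18 = -25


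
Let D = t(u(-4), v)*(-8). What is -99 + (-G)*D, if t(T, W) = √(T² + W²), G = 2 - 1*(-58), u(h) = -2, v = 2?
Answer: -99 + 960*√2 ≈ 1258.6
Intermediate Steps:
G = 60 (G = 2 + 58 = 60)
D = -16*√2 (D = √((-2)² + 2²)*(-8) = √(4 + 4)*(-8) = √8*(-8) = (2*√2)*(-8) = -16*√2 ≈ -22.627)
-99 + (-G)*D = -99 + (-1*60)*(-16*√2) = -99 - (-960)*√2 = -99 + 960*√2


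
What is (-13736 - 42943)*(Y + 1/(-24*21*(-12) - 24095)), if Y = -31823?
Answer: 32551298466078/18047 ≈ 1.8037e+9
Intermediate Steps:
(-13736 - 42943)*(Y + 1/(-24*21*(-12) - 24095)) = (-13736 - 42943)*(-31823 + 1/(-24*21*(-12) - 24095)) = -56679*(-31823 + 1/(-504*(-12) - 24095)) = -56679*(-31823 + 1/(6048 - 24095)) = -56679*(-31823 + 1/(-18047)) = -56679*(-31823 - 1/18047) = -56679*(-574309682/18047) = 32551298466078/18047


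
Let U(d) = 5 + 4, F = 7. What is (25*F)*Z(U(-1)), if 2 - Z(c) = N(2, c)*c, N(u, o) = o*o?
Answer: -127225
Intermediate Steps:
N(u, o) = o²
U(d) = 9
Z(c) = 2 - c³ (Z(c) = 2 - c²*c = 2 - c³)
(25*F)*Z(U(-1)) = (25*7)*(2 - 1*9³) = 175*(2 - 1*729) = 175*(2 - 729) = 175*(-727) = -127225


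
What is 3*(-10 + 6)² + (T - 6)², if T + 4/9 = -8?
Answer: 20788/81 ≈ 256.64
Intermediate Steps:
T = -76/9 (T = -4/9 - 8 = -76/9 ≈ -8.4444)
3*(-10 + 6)² + (T - 6)² = 3*(-10 + 6)² + (-76/9 - 6)² = 3*(-4)² + (-130/9)² = 3*16 + 16900/81 = 48 + 16900/81 = 20788/81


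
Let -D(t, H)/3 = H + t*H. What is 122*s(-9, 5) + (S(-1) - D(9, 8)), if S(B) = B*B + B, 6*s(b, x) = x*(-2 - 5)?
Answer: -1415/3 ≈ -471.67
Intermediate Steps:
s(b, x) = -7*x/6 (s(b, x) = (x*(-2 - 5))/6 = (x*(-7))/6 = (-7*x)/6 = -7*x/6)
D(t, H) = -3*H - 3*H*t (D(t, H) = -3*(H + t*H) = -3*(H + H*t) = -3*H - 3*H*t)
S(B) = B + B**2 (S(B) = B**2 + B = B + B**2)
122*s(-9, 5) + (S(-1) - D(9, 8)) = 122*(-7/6*5) + (-(1 - 1) - (-3)*8*(1 + 9)) = 122*(-35/6) + (-1*0 - (-3)*8*10) = -2135/3 + (0 - 1*(-240)) = -2135/3 + (0 + 240) = -2135/3 + 240 = -1415/3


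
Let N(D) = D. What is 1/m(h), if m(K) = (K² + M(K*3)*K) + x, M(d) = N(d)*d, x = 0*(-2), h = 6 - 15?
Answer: -1/6480 ≈ -0.00015432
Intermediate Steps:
h = -9
x = 0
M(d) = d² (M(d) = d*d = d²)
m(K) = K² + 9*K³ (m(K) = (K² + (K*3)²*K) + 0 = (K² + (3*K)²*K) + 0 = (K² + (9*K²)*K) + 0 = (K² + 9*K³) + 0 = K² + 9*K³)
1/m(h) = 1/((-9)²*(1 + 9*(-9))) = 1/(81*(1 - 81)) = 1/(81*(-80)) = 1/(-6480) = -1/6480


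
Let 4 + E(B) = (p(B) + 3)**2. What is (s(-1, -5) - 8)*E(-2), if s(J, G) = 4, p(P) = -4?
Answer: 12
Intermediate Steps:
E(B) = -3 (E(B) = -4 + (-4 + 3)**2 = -4 + (-1)**2 = -4 + 1 = -3)
(s(-1, -5) - 8)*E(-2) = (4 - 8)*(-3) = -4*(-3) = 12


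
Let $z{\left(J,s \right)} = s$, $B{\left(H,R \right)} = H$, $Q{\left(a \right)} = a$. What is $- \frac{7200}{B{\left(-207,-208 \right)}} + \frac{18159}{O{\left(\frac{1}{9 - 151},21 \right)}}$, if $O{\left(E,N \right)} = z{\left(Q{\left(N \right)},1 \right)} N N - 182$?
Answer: $\frac{624857}{5957} \approx 104.89$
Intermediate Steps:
$O{\left(E,N \right)} = -182 + N^{2}$ ($O{\left(E,N \right)} = 1 N N - 182 = N N - 182 = N^{2} - 182 = -182 + N^{2}$)
$- \frac{7200}{B{\left(-207,-208 \right)}} + \frac{18159}{O{\left(\frac{1}{9 - 151},21 \right)}} = - \frac{7200}{-207} + \frac{18159}{-182 + 21^{2}} = \left(-7200\right) \left(- \frac{1}{207}\right) + \frac{18159}{-182 + 441} = \frac{800}{23} + \frac{18159}{259} = \frac{624857}{5957}$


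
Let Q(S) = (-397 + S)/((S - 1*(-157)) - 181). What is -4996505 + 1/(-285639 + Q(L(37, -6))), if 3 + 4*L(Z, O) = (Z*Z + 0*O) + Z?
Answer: -1865347000400097/373330358 ≈ -4.9965e+6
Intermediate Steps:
L(Z, O) = -¾ + Z/4 + Z²/4 (L(Z, O) = -¾ + ((Z*Z + 0*O) + Z)/4 = -¾ + ((Z² + 0) + Z)/4 = -¾ + (Z² + Z)/4 = -¾ + (Z + Z²)/4 = -¾ + (Z/4 + Z²/4) = -¾ + Z/4 + Z²/4)
Q(S) = (-397 + S)/(-24 + S) (Q(S) = (-397 + S)/((S + 157) - 181) = (-397 + S)/((157 + S) - 181) = (-397 + S)/(-24 + S))
-4996505 + 1/(-285639 + Q(L(37, -6))) = -4996505 + 1/(-285639 + (-397 + (-¾ + (¼)*37 + (¼)*37²))/(-24 + (-¾ + (¼)*37 + (¼)*37²))) = -4996505 + 1/(-285639 + (-397 + (-¾ + 37/4 + (¼)*1369))/(-24 + (-¾ + 37/4 + (¼)*1369))) = -4996505 + 1/(-285639 + (-397 + (-¾ + 37/4 + 1369/4))/(-24 + (-¾ + 37/4 + 1369/4))) = -4996505 + 1/(-285639 + (-397 + 1403/4)/(-24 + 1403/4)) = -4996505 + 1/(-285639 - 185/4/(1307/4)) = -4996505 + 1/(-285639 + (4/1307)*(-185/4)) = -4996505 + 1/(-285639 - 185/1307) = -4996505 + 1/(-373330358/1307) = -4996505 - 1307/373330358 = -1865347000400097/373330358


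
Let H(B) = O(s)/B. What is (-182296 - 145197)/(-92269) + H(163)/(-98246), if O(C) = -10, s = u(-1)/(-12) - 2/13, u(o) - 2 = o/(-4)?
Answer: 2622252959502/738802404181 ≈ 3.5493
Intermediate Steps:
u(o) = 2 - o/4 (u(o) = 2 + o/(-4) = 2 + o*(-¼) = 2 - o/4)
s = -71/208 (s = (2 - ¼*(-1))/(-12) - 2/13 = (2 + ¼)*(-1/12) - 2*1/13 = (9/4)*(-1/12) - 2/13 = -3/16 - 2/13 = -71/208 ≈ -0.34135)
H(B) = -10/B
(-182296 - 145197)/(-92269) + H(163)/(-98246) = (-182296 - 145197)/(-92269) - 10/163/(-98246) = -327493*(-1/92269) - 10*1/163*(-1/98246) = 327493/92269 - 10/163*(-1/98246) = 327493/92269 + 5/8007049 = 2622252959502/738802404181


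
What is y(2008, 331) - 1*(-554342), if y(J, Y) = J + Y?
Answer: 556681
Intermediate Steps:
y(2008, 331) - 1*(-554342) = (2008 + 331) - 1*(-554342) = 2339 + 554342 = 556681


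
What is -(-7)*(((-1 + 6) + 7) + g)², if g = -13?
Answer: 7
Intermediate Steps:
-(-7)*(((-1 + 6) + 7) + g)² = -(-7)*(((-1 + 6) + 7) - 13)² = -(-7)*((5 + 7) - 13)² = -(-7)*(12 - 13)² = -(-7)*(-1)² = -(-7) = -1*(-7) = 7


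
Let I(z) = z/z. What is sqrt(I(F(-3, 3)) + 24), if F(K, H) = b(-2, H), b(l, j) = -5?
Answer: 5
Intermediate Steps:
F(K, H) = -5
I(z) = 1
sqrt(I(F(-3, 3)) + 24) = sqrt(1 + 24) = sqrt(25) = 5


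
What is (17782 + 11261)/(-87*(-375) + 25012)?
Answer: 29043/57637 ≈ 0.50389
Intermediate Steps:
(17782 + 11261)/(-87*(-375) + 25012) = 29043/(32625 + 25012) = 29043/57637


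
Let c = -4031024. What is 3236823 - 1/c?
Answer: 13047711196753/4031024 ≈ 3.2368e+6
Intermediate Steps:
3236823 - 1/c = 3236823 - 1/(-4031024) = 3236823 - 1*(-1/4031024) = 3236823 + 1/4031024 = 13047711196753/4031024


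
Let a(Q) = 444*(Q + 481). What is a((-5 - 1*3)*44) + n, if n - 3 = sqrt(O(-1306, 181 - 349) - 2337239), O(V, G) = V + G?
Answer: 57279 + 9*I*sqrt(28873) ≈ 57279.0 + 1529.3*I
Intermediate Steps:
a(Q) = 213564 + 444*Q (a(Q) = 444*(481 + Q) = 213564 + 444*Q)
O(V, G) = G + V
n = 3 + 9*I*sqrt(28873) (n = 3 + sqrt(((181 - 349) - 1306) - 2337239) = 3 + sqrt((-168 - 1306) - 2337239) = 3 + sqrt(-1474 - 2337239) = 3 + sqrt(-2338713) = 3 + 9*I*sqrt(28873) ≈ 3.0 + 1529.3*I)
a((-5 - 1*3)*44) + n = (213564 + 444*((-5 - 1*3)*44)) + (3 + 9*I*sqrt(28873)) = (213564 + 444*((-5 - 3)*44)) + (3 + 9*I*sqrt(28873)) = (213564 + 444*(-8*44)) + (3 + 9*I*sqrt(28873)) = (213564 + 444*(-352)) + (3 + 9*I*sqrt(28873)) = (213564 - 156288) + (3 + 9*I*sqrt(28873)) = 57276 + (3 + 9*I*sqrt(28873)) = 57279 + 9*I*sqrt(28873)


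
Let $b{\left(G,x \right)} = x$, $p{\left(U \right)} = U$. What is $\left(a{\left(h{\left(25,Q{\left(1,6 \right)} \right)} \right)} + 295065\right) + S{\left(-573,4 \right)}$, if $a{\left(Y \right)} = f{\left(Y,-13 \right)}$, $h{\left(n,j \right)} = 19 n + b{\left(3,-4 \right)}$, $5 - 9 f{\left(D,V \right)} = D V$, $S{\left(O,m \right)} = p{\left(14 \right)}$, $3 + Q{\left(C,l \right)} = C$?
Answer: $\frac{2661839}{9} \approx 2.9576 \cdot 10^{5}$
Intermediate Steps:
$Q{\left(C,l \right)} = -3 + C$
$S{\left(O,m \right)} = 14$
$f{\left(D,V \right)} = \frac{5}{9} - \frac{D V}{9}$
$h{\left(n,j \right)} = -4 + 19 n$ ($h{\left(n,j \right)} = 19 n - 4 = -4 + 19 n$)
$a{\left(Y \right)} = \frac{5}{9} + \frac{13 Y}{9}$ ($a{\left(Y \right)} = \frac{5}{9} - \frac{1}{9} Y \left(-13\right) = \frac{5}{9} + \frac{13 Y}{9}$)
$\left(a{\left(h{\left(25,Q{\left(1,6 \right)} \right)} \right)} + 295065\right) + S{\left(-573,4 \right)} = \left(\left(\frac{5}{9} + \frac{13 \left(-4 + 19 \cdot 25\right)}{9}\right) + 295065\right) + 14 = \left(\left(\frac{5}{9} + \frac{13 \left(-4 + 475\right)}{9}\right) + 295065\right) + 14 = \left(\left(\frac{5}{9} + \frac{13}{9} \cdot 471\right) + 295065\right) + 14 = \left(\left(\frac{5}{9} + \frac{2041}{3}\right) + 295065\right) + 14 = \left(\frac{6128}{9} + 295065\right) + 14 = \frac{2661713}{9} + 14 = \frac{2661839}{9}$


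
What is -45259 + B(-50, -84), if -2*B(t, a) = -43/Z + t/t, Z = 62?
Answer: -5612135/124 ≈ -45259.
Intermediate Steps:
B(t, a) = -19/124 (B(t, a) = -(-43/62 + t/t)/2 = -(-43*1/62 + 1)/2 = -(-43/62 + 1)/2 = -1/2*19/62 = -19/124)
-45259 + B(-50, -84) = -45259 - 19/124 = -5612135/124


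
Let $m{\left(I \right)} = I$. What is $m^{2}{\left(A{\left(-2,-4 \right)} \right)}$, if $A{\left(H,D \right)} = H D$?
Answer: $64$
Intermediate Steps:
$A{\left(H,D \right)} = D H$
$m^{2}{\left(A{\left(-2,-4 \right)} \right)} = \left(\left(-4\right) \left(-2\right)\right)^{2} = 8^{2} = 64$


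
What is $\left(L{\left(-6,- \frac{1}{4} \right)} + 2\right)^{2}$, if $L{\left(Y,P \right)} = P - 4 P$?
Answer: $\frac{121}{16} \approx 7.5625$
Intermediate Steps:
$L{\left(Y,P \right)} = - 3 P$
$\left(L{\left(-6,- \frac{1}{4} \right)} + 2\right)^{2} = \left(- 3 \left(- \frac{1}{4}\right) + 2\right)^{2} = \left(- 3 \left(\left(-1\right) \frac{1}{4}\right) + 2\right)^{2} = \left(\left(-3\right) \left(- \frac{1}{4}\right) + 2\right)^{2} = \left(\frac{3}{4} + 2\right)^{2} = \left(\frac{11}{4}\right)^{2} = \frac{121}{16}$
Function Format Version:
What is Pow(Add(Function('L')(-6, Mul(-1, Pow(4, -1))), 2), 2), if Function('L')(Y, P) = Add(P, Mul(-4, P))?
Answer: Rational(121, 16) ≈ 7.5625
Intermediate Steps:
Function('L')(Y, P) = Mul(-3, P)
Pow(Add(Function('L')(-6, Mul(-1, Pow(4, -1))), 2), 2) = Pow(Add(Mul(-3, Mul(-1, Pow(4, -1))), 2), 2) = Pow(Add(Mul(-3, Mul(-1, Rational(1, 4))), 2), 2) = Pow(Add(Mul(-3, Rational(-1, 4)), 2), 2) = Pow(Add(Rational(3, 4), 2), 2) = Pow(Rational(11, 4), 2) = Rational(121, 16)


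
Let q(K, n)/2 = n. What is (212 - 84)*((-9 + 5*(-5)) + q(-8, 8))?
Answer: -2304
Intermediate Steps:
q(K, n) = 2*n
(212 - 84)*((-9 + 5*(-5)) + q(-8, 8)) = (212 - 84)*((-9 + 5*(-5)) + 2*8) = 128*((-9 - 25) + 16) = 128*(-34 + 16) = 128*(-18) = -2304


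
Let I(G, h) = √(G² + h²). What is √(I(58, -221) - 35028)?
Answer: √(-35028 + √52205) ≈ 186.55*I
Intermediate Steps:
√(I(58, -221) - 35028) = √(√(58² + (-221)²) - 35028) = √(√(3364 + 48841) - 35028) = √(√52205 - 35028) = √(-35028 + √52205)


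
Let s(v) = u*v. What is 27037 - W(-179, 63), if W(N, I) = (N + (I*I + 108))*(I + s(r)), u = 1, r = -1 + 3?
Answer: -226333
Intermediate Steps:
r = 2
s(v) = v (s(v) = 1*v = v)
W(N, I) = (2 + I)*(108 + N + I²) (W(N, I) = (N + (I*I + 108))*(I + 2) = (N + (I² + 108))*(2 + I) = (N + (108 + I²))*(2 + I) = (108 + N + I²)*(2 + I) = (2 + I)*(108 + N + I²))
27037 - W(-179, 63) = 27037 - (216 + 63³ + 2*(-179) + 2*63² + 108*63 + 63*(-179)) = 27037 - (216 + 250047 - 358 + 2*3969 + 6804 - 11277) = 27037 - (216 + 250047 - 358 + 7938 + 6804 - 11277) = 27037 - 1*253370 = 27037 - 253370 = -226333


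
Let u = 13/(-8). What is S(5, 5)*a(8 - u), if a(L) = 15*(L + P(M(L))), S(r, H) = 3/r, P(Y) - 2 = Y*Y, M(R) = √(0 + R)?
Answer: 765/4 ≈ 191.25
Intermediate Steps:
u = -13/8 (u = 13*(-⅛) = -13/8 ≈ -1.6250)
M(R) = √R
P(Y) = 2 + Y² (P(Y) = 2 + Y*Y = 2 + Y²)
a(L) = 30 + 30*L (a(L) = 15*(L + (2 + (√L)²)) = 15*(L + (2 + L)) = 15*(2 + 2*L) = 30 + 30*L)
S(5, 5)*a(8 - u) = (3/5)*(30 + 30*(8 - 1*(-13/8))) = (3*(⅕))*(30 + 30*(8 + 13/8)) = 3*(30 + 30*(77/8))/5 = 3*(30 + 1155/4)/5 = (⅗)*(1275/4) = 765/4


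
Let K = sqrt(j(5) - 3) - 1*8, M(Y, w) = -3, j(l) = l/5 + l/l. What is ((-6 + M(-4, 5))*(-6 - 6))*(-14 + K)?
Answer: -2376 + 108*I ≈ -2376.0 + 108.0*I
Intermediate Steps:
j(l) = 1 + l/5 (j(l) = l*(1/5) + 1 = l/5 + 1 = 1 + l/5)
K = -8 + I (K = sqrt((1 + (1/5)*5) - 3) - 1*8 = sqrt((1 + 1) - 3) - 8 = sqrt(2 - 3) - 8 = sqrt(-1) - 8 = I - 8 = -8 + I ≈ -8.0 + 1.0*I)
((-6 + M(-4, 5))*(-6 - 6))*(-14 + K) = ((-6 - 3)*(-6 - 6))*(-14 + (-8 + I)) = (-9*(-12))*(-22 + I) = 108*(-22 + I) = -2376 + 108*I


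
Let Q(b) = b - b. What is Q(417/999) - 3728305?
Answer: -3728305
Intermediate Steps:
Q(b) = 0
Q(417/999) - 3728305 = 0 - 3728305 = -3728305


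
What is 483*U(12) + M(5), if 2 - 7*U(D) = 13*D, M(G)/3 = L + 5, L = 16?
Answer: -10563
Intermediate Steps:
M(G) = 63 (M(G) = 3*(16 + 5) = 3*21 = 63)
U(D) = 2/7 - 13*D/7
483*U(12) + M(5) = 483*(2/7 - 13/7*12) + 63 = 483*(2/7 - 156/7) + 63 = 483*(-22) + 63 = -10626 + 63 = -10563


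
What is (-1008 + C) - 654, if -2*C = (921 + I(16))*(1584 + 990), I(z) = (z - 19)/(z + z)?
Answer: -37979787/32 ≈ -1.1869e+6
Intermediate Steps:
I(z) = (-19 + z)/(2*z) (I(z) = (-19 + z)/((2*z)) = (-19 + z)*(1/(2*z)) = (-19 + z)/(2*z))
C = -37926603/32 (C = -(921 + (½)*(-19 + 16)/16)*(1584 + 990)/2 = -(921 + (½)*(1/16)*(-3))*2574/2 = -(921 - 3/32)*2574/2 = -29469*2574/64 = -½*37926603/16 = -37926603/32 ≈ -1.1852e+6)
(-1008 + C) - 654 = (-1008 - 37926603/32) - 654 = -37958859/32 - 654 = -37979787/32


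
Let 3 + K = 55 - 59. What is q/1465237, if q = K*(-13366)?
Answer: 93562/1465237 ≈ 0.063854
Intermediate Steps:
K = -7 (K = -3 + (55 - 59) = -3 - 4 = -7)
q = 93562 (q = -7*(-13366) = 93562)
q/1465237 = 93562/1465237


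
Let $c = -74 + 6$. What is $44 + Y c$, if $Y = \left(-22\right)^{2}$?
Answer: $-32868$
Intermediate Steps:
$c = -68$
$Y = 484$
$44 + Y c = 44 + 484 \left(-68\right) = 44 - 32912 = -32868$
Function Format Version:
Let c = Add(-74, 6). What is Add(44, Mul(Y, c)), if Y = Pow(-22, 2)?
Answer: -32868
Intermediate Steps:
c = -68
Y = 484
Add(44, Mul(Y, c)) = Add(44, Mul(484, -68)) = Add(44, -32912) = -32868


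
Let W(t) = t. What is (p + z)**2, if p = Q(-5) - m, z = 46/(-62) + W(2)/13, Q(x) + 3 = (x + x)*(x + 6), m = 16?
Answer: 142181776/162409 ≈ 875.46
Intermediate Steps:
Q(x) = -3 + 2*x*(6 + x) (Q(x) = -3 + (x + x)*(x + 6) = -3 + (2*x)*(6 + x) = -3 + 2*x*(6 + x))
z = -237/403 (z = 46/(-62) + 2/13 = 46*(-1/62) + 2*(1/13) = -23/31 + 2/13 = -237/403 ≈ -0.58809)
p = -29 (p = (-3 + 2*(-5)**2 + 12*(-5)) - 1*16 = (-3 + 2*25 - 60) - 16 = (-3 + 50 - 60) - 16 = -13 - 16 = -29)
(p + z)**2 = (-29 - 237/403)**2 = (-11924/403)**2 = 142181776/162409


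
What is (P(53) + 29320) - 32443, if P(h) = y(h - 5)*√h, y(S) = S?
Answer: -3123 + 48*√53 ≈ -2773.6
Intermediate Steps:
P(h) = √h*(-5 + h) (P(h) = (h - 5)*√h = (-5 + h)*√h = √h*(-5 + h))
(P(53) + 29320) - 32443 = (√53*(-5 + 53) + 29320) - 32443 = (√53*48 + 29320) - 32443 = (48*√53 + 29320) - 32443 = (29320 + 48*√53) - 32443 = -3123 + 48*√53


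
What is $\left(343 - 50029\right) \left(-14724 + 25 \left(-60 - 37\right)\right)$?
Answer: $852065214$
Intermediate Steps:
$\left(343 - 50029\right) \left(-14724 + 25 \left(-60 - 37\right)\right) = - 49686 \left(-14724 + 25 \left(-97\right)\right) = - 49686 \left(-14724 - 2425\right) = \left(-49686\right) \left(-17149\right) = 852065214$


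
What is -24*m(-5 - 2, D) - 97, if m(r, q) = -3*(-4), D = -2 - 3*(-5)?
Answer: -385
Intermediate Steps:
D = 13 (D = -2 + 15 = 13)
m(r, q) = 12
-24*m(-5 - 2, D) - 97 = -24*12 - 97 = -288 - 97 = -385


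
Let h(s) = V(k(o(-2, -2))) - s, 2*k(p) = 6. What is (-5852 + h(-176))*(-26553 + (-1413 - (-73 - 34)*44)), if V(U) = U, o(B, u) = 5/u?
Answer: 131942634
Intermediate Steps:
k(p) = 3 (k(p) = (½)*6 = 3)
h(s) = 3 - s
(-5852 + h(-176))*(-26553 + (-1413 - (-73 - 34)*44)) = (-5852 + (3 - 1*(-176)))*(-26553 + (-1413 - (-73 - 34)*44)) = (-5852 + (3 + 176))*(-26553 + (-1413 - (-107)*44)) = (-5852 + 179)*(-26553 + (-1413 - 1*(-4708))) = -5673*(-26553 + (-1413 + 4708)) = -5673*(-26553 + 3295) = -5673*(-23258) = 131942634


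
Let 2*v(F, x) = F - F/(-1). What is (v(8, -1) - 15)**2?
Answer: 49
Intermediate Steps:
v(F, x) = F (v(F, x) = (F - F/(-1))/2 = (F - F*(-1))/2 = (F - (-1)*F)/2 = (F + F)/2 = (2*F)/2 = F)
(v(8, -1) - 15)**2 = (8 - 15)**2 = (-7)**2 = 49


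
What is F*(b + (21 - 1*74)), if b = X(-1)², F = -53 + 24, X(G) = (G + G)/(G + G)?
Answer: 1508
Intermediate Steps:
X(G) = 1 (X(G) = (2*G)/((2*G)) = (2*G)*(1/(2*G)) = 1)
F = -29
b = 1 (b = 1² = 1)
F*(b + (21 - 1*74)) = -29*(1 + (21 - 1*74)) = -29*(1 + (21 - 74)) = -29*(1 - 53) = -29*(-52) = 1508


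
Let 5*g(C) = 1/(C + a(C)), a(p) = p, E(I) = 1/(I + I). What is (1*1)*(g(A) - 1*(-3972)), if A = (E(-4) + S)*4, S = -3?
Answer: 496499/125 ≈ 3972.0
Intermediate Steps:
E(I) = 1/(2*I)
A = -25/2 (A = ((1/2)/(-4) - 3)*4 = ((1/2)*(-1/4) - 3)*4 = (-1/8 - 3)*4 = -25/8*4 = -25/2 ≈ -12.500)
g(C) = 1/(10*C) (g(C) = 1/(5*(C + C)) = 1/(5*((2*C))) = (1/(2*C))/5 = 1/(10*C))
(1*1)*(g(A) - 1*(-3972)) = (1*1)*(1/(10*(-25/2)) - 1*(-3972)) = 1*((1/10)*(-2/25) + 3972) = 1*(-1/125 + 3972) = 1*(496499/125) = 496499/125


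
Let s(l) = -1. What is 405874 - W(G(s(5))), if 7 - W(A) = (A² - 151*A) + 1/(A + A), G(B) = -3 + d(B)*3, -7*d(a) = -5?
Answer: 238725989/588 ≈ 4.0600e+5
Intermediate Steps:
d(a) = 5/7 (d(a) = -⅐*(-5) = 5/7)
G(B) = -6/7 (G(B) = -3 + (5/7)*3 = -3 + 15/7 = -6/7)
W(A) = 7 - A² + 151*A - 1/(2*A) (W(A) = 7 - ((A² - 151*A) + 1/(A + A)) = 7 - ((A² - 151*A) + 1/(2*A)) = 7 - (A² + 1/(2*A) - 151*A) = 7 + (-A² + 151*A - 1/(2*A)) = 7 - A² + 151*A - 1/(2*A))
405874 - W(G(s(5))) = 405874 - (7 - (-6/7)² + 151*(-6/7) - 1/(2*(-6/7))) = 405874 - (7 - 1*36/49 - 906/7 - ½*(-7/6)) = 405874 - (7 - 36/49 - 906/7 + 7/12) = 405874 - 1*(-72077/588) = 405874 + 72077/588 = 238725989/588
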